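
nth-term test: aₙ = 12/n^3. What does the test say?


lim(n→∞) 12/n^3 = 0
lim aₙ = 0 → nth-term test is INCONCLUSIVE
(Need other tests; this is actually a convergent p-series with p=3 > 1)

Inconclusive (lim aₙ = 0; need another test)


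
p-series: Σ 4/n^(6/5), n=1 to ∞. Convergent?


p-series test: Σ c/n^p converges if p > 1, diverges if p ≤ 1 (constant c > 0 doesn't affect convergence).
p = 6/5
6/5 > 1 → CONVERGES

Converges (p = 6/5 > 1)


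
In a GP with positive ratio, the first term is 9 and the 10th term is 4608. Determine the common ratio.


r^(n-1) = aₙ/a₁
r^9 = 4608/9 = 512
r = 512^(1/9)
= 2

r = 2


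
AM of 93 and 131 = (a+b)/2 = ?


AM = (93 + 131)/2 = 224/2 = 112

AM = 112


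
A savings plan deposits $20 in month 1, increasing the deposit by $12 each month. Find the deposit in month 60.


aₙ = a₁ + (n-1)d
= 20 + (60-1)×12
= 20 + 708
= 728

a_60 = 728


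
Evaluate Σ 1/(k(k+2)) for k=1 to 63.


1/(k(k+2)) = (1/2)·(1/k - 1/(k+2)) (partial fractions)
Telescoping: Σ = (1/2)·(1 + 1/2 - 1/64 - 1/65) = 6111/8320

Sum = 6111/8320


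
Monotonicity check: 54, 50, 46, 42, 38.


Differences: -4, -4, -4, -4
All differences < 0 → strictly DECREASING

Monotonically decreasing


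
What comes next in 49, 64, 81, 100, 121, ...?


Pattern: perfect squares: n²
Terms: 49, 64, 81, 100, 121
Next term = 144

Next term = 144


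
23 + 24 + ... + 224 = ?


Σₖ₌23^224 k = Σₖ₌₁^224 k − Σₖ₌₁^22 k
= 224·225/2 − 22·23/2
= 25200 − 253 = 24947

Σk = 24947


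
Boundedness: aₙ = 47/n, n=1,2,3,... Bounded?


a₁ = 47, a₂ = 47/2, a₃ = 47/3, ...
0 < aₙ ≤ 47 for all n ≥ 1
Lower bound: 0, Upper bound: 47
The sequence IS bounded

Bounded (0 < aₙ ≤ 47)


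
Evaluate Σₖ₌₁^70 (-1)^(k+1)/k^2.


S = 1 - 1/4 + 1/9 - 1/16 + 1/25 - 1/36 + 1/49 - 1/64 ± ...
= 0.8224
(Full series converges to +π²/12 ≈ +0.8225)

S_70 = 0.8224


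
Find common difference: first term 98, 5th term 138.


d = (aₙ - a₁)/(n-1)
= (138 - 98)/(5-1)
= 40/4 = 10

d = 10


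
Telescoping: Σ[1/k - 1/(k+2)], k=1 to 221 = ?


Telescoping with gap 2: two head and two tail terms survive.
= (1 + 1/2) - (1/222 + 1/223)
= 3/2 - 1/222 - 1/223 = 36907/24753

Sum = 36907/24753


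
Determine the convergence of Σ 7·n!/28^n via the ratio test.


aₙ = 7·n!/28^n
a_{n+1}/aₙ = (n+1)!/28^(n+1) × 28^n/n!  (constant 7 cancels)
= (n+1)/28
L = lim(n→∞) (n+1)/28 = ∞
L > 1 → series DIVERGES

Diverges (ratio test: L = ∞ > 1)


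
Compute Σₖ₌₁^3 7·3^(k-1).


Sₙ = 7×(3^3 - 1)/(3 - 1)
= 7×(27 - 1)/2
= 7×26/2
= 91

S_3 = 91


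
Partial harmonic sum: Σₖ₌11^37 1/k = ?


Σₖ₌11^37 1/k = 1/11 + 1/12 + 1/13 + ... + 1/37
= 88305332259139/69388720221600
≈ 1.2726

Sum = 88305332259139/69388720221600 ≈ 1.2726


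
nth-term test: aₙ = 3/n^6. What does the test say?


lim(n→∞) 3/n^6 = 0
lim aₙ = 0 → nth-term test is INCONCLUSIVE
(Need other tests; this is actually a convergent p-series with p=6 > 1)

Inconclusive (lim aₙ = 0; need another test)


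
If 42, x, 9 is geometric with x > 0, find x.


GM = √(42×9) = √378 = 19.4422

GM = 19.4422


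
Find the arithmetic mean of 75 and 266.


AM = (75 + 266)/2 = 341/2 = 170.5

AM = 170.5


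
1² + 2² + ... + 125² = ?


n = 125
n(n+1)(2n+1)/6 = 125×126×251/6
= 3953250/6 = 658875

Σk² = 658875


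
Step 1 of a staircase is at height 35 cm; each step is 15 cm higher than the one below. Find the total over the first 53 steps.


aₙ = 35 + (53-1)×15 = 815
Sₙ = n(a₁+aₙ)/2 = 53×(35+815)/2
= 53×850/2 = 22525

S_53 = 22525


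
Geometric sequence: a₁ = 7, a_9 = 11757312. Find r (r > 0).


r^(n-1) = aₙ/a₁
r^8 = 11757312/7 = 1679616
r = 1679616^(1/8)
= ±6; taking r > 0 gives r = 6

r = 6


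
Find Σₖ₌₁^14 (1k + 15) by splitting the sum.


Σ(1k+15) = 1·Σk + 15·n
= 1·105 + 15·14
= 105 + 210 = 315

Σ = 315


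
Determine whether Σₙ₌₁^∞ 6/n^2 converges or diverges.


p-series test: Σ c/n^p converges if p > 1, diverges if p ≤ 1 (constant c > 0 doesn't affect convergence).
p = 2
2 > 1 → CONVERGES

Converges (p = 2 > 1)


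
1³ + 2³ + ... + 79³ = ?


n(n+1)/2 = 79×80/2 = 3160
Σk³ = 3160² = 9985600

Σk³ = 9985600


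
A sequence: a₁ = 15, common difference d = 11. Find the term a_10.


aₙ = a₁ + (n-1)d
= 15 + (10-1)×11
= 15 + 99
= 114

a_10 = 114


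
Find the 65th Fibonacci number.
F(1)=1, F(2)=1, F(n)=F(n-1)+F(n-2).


Fibonacci sequence: 1, 1, 2, 3, 5, 8, 13, 21, 34, 55, 89, ...
F(65) = 17167680177565

F(65) = 17167680177565


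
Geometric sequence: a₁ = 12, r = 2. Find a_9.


aₙ = a₁·r^(n-1)
= 12×2^8
= 12×256
= 3072

a_9 = 3072


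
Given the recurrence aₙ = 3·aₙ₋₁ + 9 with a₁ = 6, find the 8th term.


Computing step by step:
a_1 = 6
a_2 = 27
a_3 = 90
a_4 = 279
a_5 = 846
a_6 = 2547
a_7 = 7650
a_8 = 22959


a_8 = 22959


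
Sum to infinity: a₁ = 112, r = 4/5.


S∞ = a₁/(1-r) = 112/(1 - 4/5)
= 112/(1/5)
= 560

S∞ = 560


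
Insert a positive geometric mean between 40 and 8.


GM = √(40×8) = √320 = 17.8885

GM = 17.8885


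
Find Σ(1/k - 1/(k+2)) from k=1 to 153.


Telescoping with gap 2: two head and two tail terms survive.
= (1 + 1/2) - (1/154 + 1/155)
= 3/2 - 1/154 - 1/155 = 17748/11935

Sum = 17748/11935


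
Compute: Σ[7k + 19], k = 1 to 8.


Σ(7k+19) = 7·Σk + 19·n
= 7·36 + 19·8
= 252 + 152 = 404

Σ = 404


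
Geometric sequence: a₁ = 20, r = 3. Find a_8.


aₙ = a₁·r^(n-1)
= 20×3^7
= 20×2187
= 43740

a_8 = 43740


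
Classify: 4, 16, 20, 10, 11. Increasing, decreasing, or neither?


Differences: 12, 4, -10, 1
Difference at position 1 is +12 (> 0) but position 3 is -10 (< 0) — sequence both rises and falls
→ NOT monotonic

Not monotonic


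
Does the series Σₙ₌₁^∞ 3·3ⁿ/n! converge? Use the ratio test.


aₙ = 3·3^n/n!
a_{n+1}/aₙ = 3^(n+1)/(n+1)! × n!/3^n  (constant 3 cancels)
= 3/(n+1)
L = lim(n→∞) 3/(n+1) = 0
L < 1 → series CONVERGES

Converges (ratio test: L = 0 < 1)


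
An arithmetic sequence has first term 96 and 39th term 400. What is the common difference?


d = (aₙ - a₁)/(n-1)
= (400 - 96)/(39-1)
= 304/38 = 8

d = 8


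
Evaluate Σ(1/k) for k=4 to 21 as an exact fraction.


Σₖ₌4^21 1/k = 1/4 + 1/5 + 1/6 + ... + 1/21
= 28121735/15519504
≈ 1.812

Sum = 28121735/15519504 ≈ 1.812


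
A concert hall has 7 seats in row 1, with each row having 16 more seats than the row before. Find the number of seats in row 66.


aₙ = a₁ + (n-1)d
= 7 + (66-1)×16
= 7 + 1040
= 1047

a_66 = 1047


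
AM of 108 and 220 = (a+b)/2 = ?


AM = (108 + 220)/2 = 328/2 = 164

AM = 164


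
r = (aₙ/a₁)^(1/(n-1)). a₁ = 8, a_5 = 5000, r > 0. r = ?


r^(n-1) = aₙ/a₁
r^4 = 5000/8 = 625
r = 625^(1/4)
= ±5; taking r > 0 gives r = 5

r = 5


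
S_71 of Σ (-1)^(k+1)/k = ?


S = 1 - 1/2 + 1/3 - 1/4 + 1/5 - 1/6 + 1/7 - 1/8 ± ...
= 0.7001
(Full series converges to +ln(2) ≈ +0.6931)

S_71 = 0.7001


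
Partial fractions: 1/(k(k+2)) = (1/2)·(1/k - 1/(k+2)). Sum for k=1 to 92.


1/(k(k+2)) = (1/2)·(1/k - 1/(k+2)) (partial fractions)
Telescoping: Σ = (1/2)·(1 + 1/2 - 1/93 - 1/94) = 6463/8742

Sum = 6463/8742


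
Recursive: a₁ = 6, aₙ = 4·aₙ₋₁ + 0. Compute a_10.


Computing step by step:
a_1 = 6
a_2 = 24
a_3 = 96
a_4 = 384
a_5 = 1536
a_6 = 6144
a_7 = 24576
a_8 = 98304
a_9 = 393216
a_10 = 1572864


a_10 = 1572864


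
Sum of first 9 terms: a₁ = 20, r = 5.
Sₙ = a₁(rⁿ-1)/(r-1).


Sₙ = 20×(5^9 - 1)/(5 - 1)
= 20×(1953125 - 1)/4
= 20×1953124/4
= 9765620

S_9 = 9765620


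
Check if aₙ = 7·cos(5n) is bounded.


For all n, -1 ≤ cos(5n) ≤ 1, so -7 ≤ 7·cos(5n) ≤ 7
Lower bound: -7, Upper bound: 7
The sequence IS bounded

Bounded (-7 ≤ aₙ ≤ 7)


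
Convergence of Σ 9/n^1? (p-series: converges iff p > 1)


p-series test: Σ c/n^p converges if p > 1, diverges if p ≤ 1 (constant c > 0 doesn't affect convergence).
p = 1
1 ≤ 1 → DIVERGES

Diverges (p = 1 ≤ 1)


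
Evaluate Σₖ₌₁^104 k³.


n(n+1)/2 = 104×105/2 = 5460
Σk³ = 5460² = 29811600

Σk³ = 29811600


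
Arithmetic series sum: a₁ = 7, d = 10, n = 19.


aₙ = 7 + (19-1)×10 = 187
Sₙ = n(a₁+aₙ)/2 = 19×(7+187)/2
= 19×194/2 = 1843

S_19 = 1843


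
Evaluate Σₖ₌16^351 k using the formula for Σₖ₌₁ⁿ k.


Σₖ₌16^351 k = Σₖ₌₁^351 k − Σₖ₌₁^15 k
= 351·352/2 − 15·16/2
= 61776 − 120 = 61656

Σk = 61656


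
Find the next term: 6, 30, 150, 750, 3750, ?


Pattern: geometric (r=5)
Terms: 6, 30, 150, 750, 3750
Next term = 18750

Next term = 18750


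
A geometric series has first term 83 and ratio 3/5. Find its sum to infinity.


S∞ = a₁/(1-r) = 83/(1 - 3/5)
= 83/(2/5)
= 415/2

S∞ = 415/2


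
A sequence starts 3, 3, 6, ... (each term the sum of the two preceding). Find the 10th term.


Computing iteratively: 3, 3, 6, 9, 15, 24, 39, 63, 102, 165
a_10 = 165

a_10 = 165


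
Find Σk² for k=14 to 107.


Σₖ₌14^107 k² = Σₖ₌₁^107 k² − Σₖ₌₁^13 k²
= 107·108·215/6 − 13·14·27/6
= 414090 − 819 = 413271

Σk² = 413271


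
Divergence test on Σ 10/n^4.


lim(n→∞) 10/n^4 = 0
lim aₙ = 0 → nth-term test is INCONCLUSIVE
(Need other tests; this is actually a convergent p-series with p=4 > 1)

Inconclusive (lim aₙ = 0; need another test)


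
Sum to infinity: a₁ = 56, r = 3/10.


S∞ = a₁/(1-r) = 56/(1 - 3/10)
= 56/(7/10)
= 80

S∞ = 80


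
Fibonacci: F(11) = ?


Fibonacci sequence: 1, 1, 2, 3, 5, 8, 13, 21, 34, 55, 89
F(11) = 89

F(11) = 89


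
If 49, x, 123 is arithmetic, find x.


AM = (49 + 123)/2 = 172/2 = 86

AM = 86


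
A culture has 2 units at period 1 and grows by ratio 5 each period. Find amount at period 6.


aₙ = a₁·r^(n-1)
= 2×5^5
= 2×3125
= 6250

a_6 = 6250


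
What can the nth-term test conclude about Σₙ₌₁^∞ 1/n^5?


lim(n→∞) 1/n^5 = 0
lim aₙ = 0 → nth-term test is INCONCLUSIVE
(Need other tests; this is actually a convergent p-series with p=5 > 1)

Inconclusive (lim aₙ = 0; need another test)


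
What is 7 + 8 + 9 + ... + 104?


Σₖ₌7^104 k = Σₖ₌₁^104 k − Σₖ₌₁^6 k
= 104·105/2 − 6·7/2
= 5460 − 21 = 5439

Σk = 5439


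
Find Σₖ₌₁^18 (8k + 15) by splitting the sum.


Σ(8k+15) = 8·Σk + 15·n
= 8·171 + 15·18
= 1368 + 270 = 1638

Σ = 1638


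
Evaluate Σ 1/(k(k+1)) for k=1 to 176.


1/(k(k+1)) = 1/k - 1/(k+1) (partial fractions)
Telescoping: Σ = 1 - 1/177 = 176/177

Sum = 176/177


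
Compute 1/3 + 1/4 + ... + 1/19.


Σₖ₌3^19 1/k = 1/3 + 1/4 + 1/5 + ... + 1/19
= 158899519/77597520
≈ 2.0477

Sum = 158899519/77597520 ≈ 2.0477


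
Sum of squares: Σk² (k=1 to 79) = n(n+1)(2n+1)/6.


n = 79
n(n+1)(2n+1)/6 = 79×80×159/6
= 1004880/6 = 167480

Σk² = 167480


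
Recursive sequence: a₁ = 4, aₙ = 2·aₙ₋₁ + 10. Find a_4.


Computing step by step:
a_1 = 4
a_2 = 18
a_3 = 46
a_4 = 102


a_4 = 102


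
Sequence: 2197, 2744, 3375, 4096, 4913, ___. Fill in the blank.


Pattern: perfect cubes: n³
Terms: 2197, 2744, 3375, 4096, 4913
Next term = 5832

Next term = 5832


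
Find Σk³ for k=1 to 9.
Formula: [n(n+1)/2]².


n(n+1)/2 = 9×10/2 = 45
Σk³ = 45² = 2025

Σk³ = 2025


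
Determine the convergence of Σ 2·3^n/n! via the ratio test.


aₙ = 2·3^n/n!
a_{n+1}/aₙ = 3^(n+1)/(n+1)! × n!/3^n  (constant 2 cancels)
= 3/(n+1)
L = lim(n→∞) 3/(n+1) = 0
L < 1 → series CONVERGES

Converges (ratio test: L = 0 < 1)


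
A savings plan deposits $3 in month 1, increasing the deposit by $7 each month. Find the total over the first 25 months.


aₙ = 3 + (25-1)×7 = 171
Sₙ = n(a₁+aₙ)/2 = 25×(3+171)/2
= 25×174/2 = 2175

S_25 = 2175


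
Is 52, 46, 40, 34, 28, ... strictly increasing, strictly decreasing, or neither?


Differences: -6, -6, -6, -6
All differences < 0 → strictly DECREASING

Monotonically decreasing


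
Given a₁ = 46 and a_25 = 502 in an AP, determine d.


d = (aₙ - a₁)/(n-1)
= (502 - 46)/(25-1)
= 456/24 = 19

d = 19


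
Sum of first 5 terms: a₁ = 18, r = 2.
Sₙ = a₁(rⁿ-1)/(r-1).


Sₙ = 18×(2^5 - 1)/(2 - 1)
= 18×(32 - 1)/1
= 18×31/1
= 558

S_5 = 558


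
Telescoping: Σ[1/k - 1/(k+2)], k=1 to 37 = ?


Telescoping with gap 2: two head and two tail terms survive.
= (1 + 1/2) - (1/38 + 1/39)
= 3/2 - 1/38 - 1/39 = 1073/741

Sum = 1073/741


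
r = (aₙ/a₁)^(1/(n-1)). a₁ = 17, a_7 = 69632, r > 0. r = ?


r^(n-1) = aₙ/a₁
r^6 = 69632/17 = 4096
r = 4096^(1/6)
= ±4; taking r > 0 gives r = 4

r = 4


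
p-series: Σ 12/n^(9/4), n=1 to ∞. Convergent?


p-series test: Σ c/n^p converges if p > 1, diverges if p ≤ 1 (constant c > 0 doesn't affect convergence).
p = 9/4
9/4 > 1 → CONVERGES

Converges (p = 9/4 > 1)


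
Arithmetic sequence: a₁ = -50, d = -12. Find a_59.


aₙ = a₁ + (n-1)d
= -50 + (59-1)×-12
= -50 - 696
= -746

a_59 = -746


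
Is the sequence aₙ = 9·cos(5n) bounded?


For all n, -1 ≤ cos(5n) ≤ 1, so -9 ≤ 9·cos(5n) ≤ 9
Lower bound: -9, Upper bound: 9
The sequence IS bounded

Bounded (-9 ≤ aₙ ≤ 9)


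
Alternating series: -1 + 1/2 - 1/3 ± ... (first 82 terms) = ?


S = -1 + 1/2 - 1/3 + 1/4 - 1/5 + 1/6 - 1/7 + 1/8 ± ...
= -0.6871
(Full series converges to -ln(2) ≈ -0.6931)

S_82 = -0.6871


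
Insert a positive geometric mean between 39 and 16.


GM = √(39×16) = √624 = 24.98

GM = 24.98


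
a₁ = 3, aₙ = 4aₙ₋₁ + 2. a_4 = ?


Computing step by step:
a_1 = 3
a_2 = 14
a_3 = 58
a_4 = 234


a_4 = 234


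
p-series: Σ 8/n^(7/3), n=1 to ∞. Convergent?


p-series test: Σ c/n^p converges if p > 1, diverges if p ≤ 1 (constant c > 0 doesn't affect convergence).
p = 7/3
7/3 > 1 → CONVERGES

Converges (p = 7/3 > 1)


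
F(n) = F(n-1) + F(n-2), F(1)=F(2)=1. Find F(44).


Fibonacci sequence: 1, 1, 2, 3, 5, 8, 13, 21, 34, 55, 89, ...
F(44) = 701408733

F(44) = 701408733


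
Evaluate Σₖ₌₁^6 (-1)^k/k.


S = -1 + 1/2 - 1/3 + 1/4 - 1/5 + 1/6
= -0.6167
(Full series converges to -ln(2) ≈ -0.6931)

S_6 = -0.6167


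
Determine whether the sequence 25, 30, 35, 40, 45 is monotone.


Differences: 5, 5, 5, 5
All differences > 0 → strictly INCREASING

Monotonically increasing


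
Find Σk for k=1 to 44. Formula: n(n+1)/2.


n(n+1)/2 = 44×45/2 = 1980/2 = 990

Σk = 990


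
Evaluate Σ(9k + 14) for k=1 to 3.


Σ(9k+14) = 9·Σk + 14·n
= 9·6 + 14·3
= 54 + 42 = 96

Σ = 96


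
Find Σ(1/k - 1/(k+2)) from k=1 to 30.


Telescoping with gap 2: two head and two tail terms survive.
= (1 + 1/2) - (1/31 + 1/32)
= 3/2 - 1/31 - 1/32 = 1425/992

Sum = 1425/992


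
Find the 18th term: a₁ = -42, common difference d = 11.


aₙ = a₁ + (n-1)d
= -42 + (18-1)×11
= -42 + 187
= 145

a_18 = 145


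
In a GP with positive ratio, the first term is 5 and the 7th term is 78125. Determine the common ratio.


r^(n-1) = aₙ/a₁
r^6 = 78125/5 = 15625
r = 15625^(1/6)
= ±5; taking r > 0 gives r = 5

r = 5


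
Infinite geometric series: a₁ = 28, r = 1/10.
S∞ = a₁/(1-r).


S∞ = a₁/(1-r) = 28/(1 - 1/10)
= 28/(9/10)
= 280/9

S∞ = 280/9


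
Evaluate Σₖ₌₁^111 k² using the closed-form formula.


n = 111
n(n+1)(2n+1)/6 = 111×112×223/6
= 2772336/6 = 462056

Σk² = 462056


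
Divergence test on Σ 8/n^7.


lim(n→∞) 8/n^7 = 0
lim aₙ = 0 → nth-term test is INCONCLUSIVE
(Need other tests; this is actually a convergent p-series with p=7 > 1)

Inconclusive (lim aₙ = 0; need another test)


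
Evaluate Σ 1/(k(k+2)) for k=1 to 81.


1/(k(k+2)) = (1/2)·(1/k - 1/(k+2)) (partial fractions)
Telescoping: Σ = (1/2)·(1 + 1/2 - 1/82 - 1/83) = 2511/3403

Sum = 2511/3403


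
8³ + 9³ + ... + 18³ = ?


Σₖ₌8^18 k³ = [18·19/2]² − [7·8/2]²
= 29241 − 784 = 28457

Σk³ = 28457


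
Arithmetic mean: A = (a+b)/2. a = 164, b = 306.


AM = (164 + 306)/2 = 470/2 = 235

AM = 235


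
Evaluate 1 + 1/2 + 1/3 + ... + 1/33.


H_33 = 1/1 + 1/2 + 1/3 + ... + 1/33
= 53676090078349/13127595717600
≈ 4.0888

H_33 = 53676090078349/13127595717600 ≈ 4.0888


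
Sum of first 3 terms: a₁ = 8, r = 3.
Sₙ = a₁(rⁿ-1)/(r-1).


Sₙ = 8×(3^3 - 1)/(3 - 1)
= 8×(27 - 1)/2
= 8×26/2
= 104

S_3 = 104


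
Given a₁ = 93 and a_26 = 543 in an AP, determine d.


d = (aₙ - a₁)/(n-1)
= (543 - 93)/(26-1)
= 450/25 = 18

d = 18


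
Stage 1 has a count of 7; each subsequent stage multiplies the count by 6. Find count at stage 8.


aₙ = a₁·r^(n-1)
= 7×6^7
= 7×279936
= 1959552

a_8 = 1959552


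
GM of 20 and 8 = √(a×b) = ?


GM = √(20×8) = √160 = 12.6491

GM = 12.6491


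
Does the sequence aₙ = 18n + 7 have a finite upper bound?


aₙ = 18n + 7 → as n→∞, aₙ→∞
No finite upper bound exists
The sequence is UNBOUNDED

Unbounded (aₙ → ∞ as n → ∞)


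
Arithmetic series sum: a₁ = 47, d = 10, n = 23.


aₙ = 47 + (23-1)×10 = 267
Sₙ = n(a₁+aₙ)/2 = 23×(47+267)/2
= 23×314/2 = 3611

S_23 = 3611


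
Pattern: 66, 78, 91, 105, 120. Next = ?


Pattern: triangular numbers: n(n+1)/2
Terms: 66, 78, 91, 105, 120
Next term = 136

Next term = 136


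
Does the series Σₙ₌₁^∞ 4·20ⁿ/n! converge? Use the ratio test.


aₙ = 4·20^n/n!
a_{n+1}/aₙ = 20^(n+1)/(n+1)! × n!/20^n  (constant 4 cancels)
= 20/(n+1)
L = lim(n→∞) 20/(n+1) = 0
L < 1 → series CONVERGES

Converges (ratio test: L = 0 < 1)


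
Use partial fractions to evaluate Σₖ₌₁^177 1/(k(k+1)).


1/(k(k+1)) = 1/k - 1/(k+1) (partial fractions)
Telescoping: Σ = 1 - 1/178 = 177/178

Sum = 177/178


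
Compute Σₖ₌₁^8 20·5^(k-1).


Sₙ = 20×(5^8 - 1)/(5 - 1)
= 20×(390625 - 1)/4
= 20×390624/4
= 1953120

S_8 = 1953120


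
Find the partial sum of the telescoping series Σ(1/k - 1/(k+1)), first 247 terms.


Telescoping: adjacent terms cancel.
= 1/1 - 1/248
= 1 - 1/248 = 247/248

Sum = 247/248


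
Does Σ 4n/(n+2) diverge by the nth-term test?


lim(n→∞) 4n/(n+2) = 4/1 = 4  (divide numerator and denominator by n)
lim aₙ = 4 ≠ 0 → series DIVERGES

Diverges (lim aₙ = 4 ≠ 0)


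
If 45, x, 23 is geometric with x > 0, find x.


GM = √(45×23) = √1035 = 32.1714

GM = 32.1714


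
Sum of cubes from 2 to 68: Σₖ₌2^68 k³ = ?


Σₖ₌2^68 k³ = [68·69/2]² − [1·2/2]²
= 5503716 − 1 = 5503715

Σk³ = 5503715


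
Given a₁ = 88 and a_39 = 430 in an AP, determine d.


d = (aₙ - a₁)/(n-1)
= (430 - 88)/(39-1)
= 342/38 = 9

d = 9


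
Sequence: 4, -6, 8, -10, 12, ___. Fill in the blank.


Pattern: alternating sign, magnitude arithmetic (d=2)
Terms: 4, -6, 8, -10, 12
Next term = -14

Next term = -14


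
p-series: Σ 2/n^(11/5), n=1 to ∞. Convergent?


p-series test: Σ c/n^p converges if p > 1, diverges if p ≤ 1 (constant c > 0 doesn't affect convergence).
p = 11/5
11/5 > 1 → CONVERGES

Converges (p = 11/5 > 1)


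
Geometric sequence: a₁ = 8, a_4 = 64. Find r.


r^(n-1) = aₙ/a₁
r^3 = 64/8 = 8
r = 8^(1/3)
= 2

r = 2


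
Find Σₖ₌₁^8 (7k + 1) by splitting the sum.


Σ(7k+1) = 7·Σk + 1·n
= 7·36 + 1·8
= 252 + 8 = 260

Σ = 260


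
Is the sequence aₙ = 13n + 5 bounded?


aₙ = 13n + 5 → as n→∞, aₙ→∞
No finite upper bound exists
The sequence is UNBOUNDED

Unbounded (aₙ → ∞ as n → ∞)


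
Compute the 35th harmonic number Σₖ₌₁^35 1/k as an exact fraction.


H_35 = 1/1 + 1/2 + 1/3 + ... + 1/35
= 54437269998109/13127595717600
≈ 4.1468

H_35 = 54437269998109/13127595717600 ≈ 4.1468


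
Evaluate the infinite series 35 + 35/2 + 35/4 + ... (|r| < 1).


S∞ = a₁/(1-r) = 35/(1 - 1/2)
= 35/(1/2)
= 70

S∞ = 70


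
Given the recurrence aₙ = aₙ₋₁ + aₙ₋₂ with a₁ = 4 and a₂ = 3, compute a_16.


Computing iteratively: 4, 3, 7, 10, 17, 27, 44, 71, 115, 186, 301, 487, ...
a_16 = 3338

a_16 = 3338


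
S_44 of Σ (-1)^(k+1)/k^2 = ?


S = 1 - 1/4 + 1/9 - 1/16 + 1/25 - 1/36 + 1/49 - 1/64 ± ...
= 0.8222
(Full series converges to +π²/12 ≈ +0.8225)

S_44 = 0.8222


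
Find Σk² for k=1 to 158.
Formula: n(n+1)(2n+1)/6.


n = 158
n(n+1)(2n+1)/6 = 158×159×317/6
= 7963674/6 = 1327279

Σk² = 1327279


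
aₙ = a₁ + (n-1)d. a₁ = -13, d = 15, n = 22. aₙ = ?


aₙ = a₁ + (n-1)d
= -13 + (22-1)×15
= -13 + 315
= 302

a_22 = 302


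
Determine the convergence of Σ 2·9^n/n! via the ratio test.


aₙ = 2·9^n/n!
a_{n+1}/aₙ = 9^(n+1)/(n+1)! × n!/9^n  (constant 2 cancels)
= 9/(n+1)
L = lim(n→∞) 9/(n+1) = 0
L < 1 → series CONVERGES

Converges (ratio test: L = 0 < 1)


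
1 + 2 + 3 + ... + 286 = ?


n(n+1)/2 = 286×287/2 = 82082/2 = 41041

Σk = 41041


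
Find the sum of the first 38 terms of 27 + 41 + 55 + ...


aₙ = 27 + (38-1)×14 = 545
Sₙ = n(a₁+aₙ)/2 = 38×(27+545)/2
= 38×572/2 = 10868

S_38 = 10868


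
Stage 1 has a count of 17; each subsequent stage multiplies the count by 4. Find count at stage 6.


aₙ = a₁·r^(n-1)
= 17×4^5
= 17×1024
= 17408

a_6 = 17408


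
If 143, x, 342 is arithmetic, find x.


AM = (143 + 342)/2 = 485/2 = 242.5

AM = 242.5


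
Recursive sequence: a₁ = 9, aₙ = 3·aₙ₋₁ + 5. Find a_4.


Computing step by step:
a_1 = 9
a_2 = 32
a_3 = 101
a_4 = 308


a_4 = 308


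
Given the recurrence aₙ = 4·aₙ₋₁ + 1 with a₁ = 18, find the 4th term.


Computing step by step:
a_1 = 18
a_2 = 73
a_3 = 293
a_4 = 1173


a_4 = 1173


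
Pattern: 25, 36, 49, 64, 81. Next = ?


Pattern: perfect squares: n²
Terms: 25, 36, 49, 64, 81
Next term = 100

Next term = 100


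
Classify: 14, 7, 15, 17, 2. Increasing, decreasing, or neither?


Differences: -7, 8, 2, -15
Difference at position 2 is +8 (> 0) but position 1 is -7 (< 0) — sequence both rises and falls
→ NOT monotonic

Not monotonic


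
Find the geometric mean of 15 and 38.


GM = √(15×38) = √570 = 23.8747

GM = 23.8747


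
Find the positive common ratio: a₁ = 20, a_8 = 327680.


r^(n-1) = aₙ/a₁
r^7 = 327680/20 = 16384
r = 16384^(1/7)
= 4

r = 4


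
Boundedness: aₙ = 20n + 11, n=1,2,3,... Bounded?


aₙ = 20n + 11 → as n→∞, aₙ→∞
No finite upper bound exists
The sequence is UNBOUNDED

Unbounded (aₙ → ∞ as n → ∞)


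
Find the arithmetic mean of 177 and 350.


AM = (177 + 350)/2 = 527/2 = 263.5

AM = 263.5


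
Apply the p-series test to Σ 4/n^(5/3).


p-series test: Σ c/n^p converges if p > 1, diverges if p ≤ 1 (constant c > 0 doesn't affect convergence).
p = 5/3
5/3 > 1 → CONVERGES

Converges (p = 5/3 > 1)


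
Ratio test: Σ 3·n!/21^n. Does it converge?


aₙ = 3·n!/21^n
a_{n+1}/aₙ = (n+1)!/21^(n+1) × 21^n/n!  (constant 3 cancels)
= (n+1)/21
L = lim(n→∞) (n+1)/21 = ∞
L > 1 → series DIVERGES

Diverges (ratio test: L = ∞ > 1)


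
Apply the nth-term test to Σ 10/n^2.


lim(n→∞) 10/n^2 = 0
lim aₙ = 0 → nth-term test is INCONCLUSIVE
(Need other tests; this is actually a convergent p-series with p=2 > 1)

Inconclusive (lim aₙ = 0; need another test)


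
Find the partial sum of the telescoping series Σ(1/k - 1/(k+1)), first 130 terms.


Telescoping: adjacent terms cancel.
= 1/1 - 1/131
= 1 - 1/131 = 130/131

Sum = 130/131


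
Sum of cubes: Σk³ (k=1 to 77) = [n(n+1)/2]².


n(n+1)/2 = 77×78/2 = 3003
Σk³ = 3003² = 9018009

Σk³ = 9018009


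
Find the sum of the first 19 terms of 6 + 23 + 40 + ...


aₙ = 6 + (19-1)×17 = 312
Sₙ = n(a₁+aₙ)/2 = 19×(6+312)/2
= 19×318/2 = 3021

S_19 = 3021


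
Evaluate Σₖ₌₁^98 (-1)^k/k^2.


S = -1 + 1/4 - 1/9 + 1/16 - 1/25 + 1/36 - 1/49 + 1/64 ± ...
= -0.8224
(Full series converges to -π²/12 ≈ -0.8225)

S_98 = -0.8224


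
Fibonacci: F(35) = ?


Fibonacci sequence: 1, 1, 2, 3, 5, 8, 13, 21, 34, 55, 89, ...
F(35) = 9227465

F(35) = 9227465


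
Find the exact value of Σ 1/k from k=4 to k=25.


Σₖ₌4^25 1/k = 1/4 + 1/5 + 1/6 + ... + 1/25
= 17692378667/8923714800
≈ 1.9826

Sum = 17692378667/8923714800 ≈ 1.9826


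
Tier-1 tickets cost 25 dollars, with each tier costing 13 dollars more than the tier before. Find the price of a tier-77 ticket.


aₙ = a₁ + (n-1)d
= 25 + (77-1)×13
= 25 + 988
= 1013

a_77 = 1013


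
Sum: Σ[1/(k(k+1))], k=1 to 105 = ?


1/(k(k+1)) = 1/k - 1/(k+1) (partial fractions)
Telescoping: Σ = 1 - 1/106 = 105/106

Sum = 105/106


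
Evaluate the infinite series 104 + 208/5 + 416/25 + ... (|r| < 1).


S∞ = a₁/(1-r) = 104/(1 - 2/5)
= 104/(3/5)
= 520/3

S∞ = 520/3


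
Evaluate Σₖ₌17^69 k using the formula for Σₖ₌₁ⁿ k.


Σₖ₌17^69 k = Σₖ₌₁^69 k − Σₖ₌₁^16 k
= 69·70/2 − 16·17/2
= 2415 − 136 = 2279

Σk = 2279


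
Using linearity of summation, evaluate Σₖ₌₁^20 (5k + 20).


Σ(5k+20) = 5·Σk + 20·n
= 5·210 + 20·20
= 1050 + 400 = 1450

Σ = 1450


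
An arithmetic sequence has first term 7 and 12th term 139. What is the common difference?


d = (aₙ - a₁)/(n-1)
= (139 - 7)/(12-1)
= 132/11 = 12

d = 12


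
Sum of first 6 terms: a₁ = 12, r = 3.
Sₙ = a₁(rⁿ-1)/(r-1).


Sₙ = 12×(3^6 - 1)/(3 - 1)
= 12×(729 - 1)/2
= 12×728/2
= 4368

S_6 = 4368


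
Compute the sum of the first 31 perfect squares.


n = 31
n(n+1)(2n+1)/6 = 31×32×63/6
= 62496/6 = 10416

Σk² = 10416


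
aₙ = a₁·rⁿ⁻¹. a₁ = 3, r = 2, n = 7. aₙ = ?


aₙ = a₁·r^(n-1)
= 3×2^6
= 3×64
= 192

a_7 = 192


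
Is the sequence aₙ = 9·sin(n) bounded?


For all n, -1 ≤ sin(n) ≤ 1, so -9 ≤ 9·sin(n) ≤ 9
Lower bound: -9, Upper bound: 9
The sequence IS bounded

Bounded (-9 ≤ aₙ ≤ 9)


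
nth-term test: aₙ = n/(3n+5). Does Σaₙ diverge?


lim(n→∞) n/(3n+5) = 1/3 = 1/3  (divide numerator and denominator by n)
lim aₙ = 1/3 ≠ 0 → series DIVERGES

Diverges (lim aₙ = 1/3 ≠ 0)


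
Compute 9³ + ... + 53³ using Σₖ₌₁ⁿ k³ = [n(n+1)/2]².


Σₖ₌9^53 k³ = [53·54/2]² − [8·9/2]²
= 2047761 − 1296 = 2046465

Σk³ = 2046465


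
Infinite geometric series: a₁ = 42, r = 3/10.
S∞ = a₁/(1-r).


S∞ = a₁/(1-r) = 42/(1 - 3/10)
= 42/(7/10)
= 60

S∞ = 60


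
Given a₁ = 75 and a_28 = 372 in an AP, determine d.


d = (aₙ - a₁)/(n-1)
= (372 - 75)/(28-1)
= 297/27 = 11

d = 11


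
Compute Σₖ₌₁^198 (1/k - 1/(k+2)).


Telescoping with gap 2: two head and two tail terms survive.
= (1 + 1/2) - (1/199 + 1/200)
= 3/2 - 1/199 - 1/200 = 59301/39800

Sum = 59301/39800


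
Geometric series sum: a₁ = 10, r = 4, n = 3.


Sₙ = 10×(4^3 - 1)/(4 - 1)
= 10×(64 - 1)/3
= 10×63/3
= 210

S_3 = 210


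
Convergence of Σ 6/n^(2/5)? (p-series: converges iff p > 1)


p-series test: Σ c/n^p converges if p > 1, diverges if p ≤ 1 (constant c > 0 doesn't affect convergence).
p = 2/5
2/5 ≤ 1 → DIVERGES

Diverges (p = 2/5 ≤ 1)


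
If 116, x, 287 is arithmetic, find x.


AM = (116 + 287)/2 = 403/2 = 201.5

AM = 201.5


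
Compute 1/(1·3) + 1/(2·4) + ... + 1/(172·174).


1/(k(k+2)) = (1/2)·(1/k - 1/(k+2)) (partial fractions)
Telescoping: Σ = (1/2)·(1 + 1/2 - 1/173 - 1/174) = 22403/30102

Sum = 22403/30102


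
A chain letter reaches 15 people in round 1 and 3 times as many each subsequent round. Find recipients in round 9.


aₙ = a₁·r^(n-1)
= 15×3^8
= 15×6561
= 98415

a_9 = 98415


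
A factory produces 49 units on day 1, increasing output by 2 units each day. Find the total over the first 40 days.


aₙ = 49 + (40-1)×2 = 127
Sₙ = n(a₁+aₙ)/2 = 40×(49+127)/2
= 40×176/2 = 3520

S_40 = 3520


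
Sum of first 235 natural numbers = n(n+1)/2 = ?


n(n+1)/2 = 235×236/2 = 55460/2 = 27730

Σk = 27730


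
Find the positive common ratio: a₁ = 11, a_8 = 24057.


r^(n-1) = aₙ/a₁
r^7 = 24057/11 = 2187
r = 2187^(1/7)
= 3

r = 3


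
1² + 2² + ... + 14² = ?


n = 14
n(n+1)(2n+1)/6 = 14×15×29/6
= 6090/6 = 1015

Σk² = 1015


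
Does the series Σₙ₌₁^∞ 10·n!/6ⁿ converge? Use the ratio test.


aₙ = 10·n!/6^n
a_{n+1}/aₙ = (n+1)!/6^(n+1) × 6^n/n!  (constant 10 cancels)
= (n+1)/6
L = lim(n→∞) (n+1)/6 = ∞
L > 1 → series DIVERGES

Diverges (ratio test: L = ∞ > 1)


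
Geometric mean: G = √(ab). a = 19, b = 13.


GM = √(19×13) = √247 = 15.7162

GM = 15.7162


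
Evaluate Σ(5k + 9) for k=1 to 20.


Σ(5k+9) = 5·Σk + 9·n
= 5·210 + 9·20
= 1050 + 180 = 1230

Σ = 1230


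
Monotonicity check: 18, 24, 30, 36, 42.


Differences: 6, 6, 6, 6
All differences > 0 → strictly INCREASING

Monotonically increasing


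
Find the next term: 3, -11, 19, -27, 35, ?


Pattern: alternating sign, magnitude arithmetic (d=8)
Terms: 3, -11, 19, -27, 35
Next term = -43

Next term = -43


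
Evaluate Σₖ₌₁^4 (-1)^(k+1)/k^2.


S = 1 - 1/4 + 1/9 - 1/16
= 0.7986
(Full series converges to +π²/12 ≈ +0.8225)

S_4 = 0.7986


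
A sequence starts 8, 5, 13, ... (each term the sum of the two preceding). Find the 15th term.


Computing iteratively: 8, 5, 13, 18, 31, 49, 80, 129, 209, 338, 547, 885, ...
a_15 = 3749

a_15 = 3749


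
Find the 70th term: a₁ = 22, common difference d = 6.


aₙ = a₁ + (n-1)d
= 22 + (70-1)×6
= 22 + 414
= 436

a_70 = 436


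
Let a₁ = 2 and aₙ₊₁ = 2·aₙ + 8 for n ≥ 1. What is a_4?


Computing step by step:
a_1 = 2
a_2 = 12
a_3 = 32
a_4 = 72


a_4 = 72


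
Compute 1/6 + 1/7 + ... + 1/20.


Σₖ₌6^20 1/k = 1/6 + 1/7 + 1/8 + ... + 1/20
= 101994671/77597520
≈ 1.3144

Sum = 101994671/77597520 ≈ 1.3144


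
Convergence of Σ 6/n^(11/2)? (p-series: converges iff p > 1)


p-series test: Σ c/n^p converges if p > 1, diverges if p ≤ 1 (constant c > 0 doesn't affect convergence).
p = 11/2
11/2 > 1 → CONVERGES

Converges (p = 11/2 > 1)


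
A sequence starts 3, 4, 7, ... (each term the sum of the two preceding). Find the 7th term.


Computing iteratively: 3, 4, 7, 11, 18, 29, 47
a_7 = 47

a_7 = 47


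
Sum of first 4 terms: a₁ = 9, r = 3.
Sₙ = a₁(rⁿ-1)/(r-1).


Sₙ = 9×(3^4 - 1)/(3 - 1)
= 9×(81 - 1)/2
= 9×80/2
= 360

S_4 = 360


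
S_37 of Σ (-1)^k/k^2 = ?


S = -1 + 1/4 - 1/9 + 1/16 - 1/25 + 1/36 - 1/49 + 1/64 ± ...
= -0.8228
(Full series converges to -π²/12 ≈ -0.8225)

S_37 = -0.8228


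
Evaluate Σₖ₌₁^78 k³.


n(n+1)/2 = 78×79/2 = 3081
Σk³ = 3081² = 9492561

Σk³ = 9492561


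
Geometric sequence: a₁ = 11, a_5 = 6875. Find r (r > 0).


r^(n-1) = aₙ/a₁
r^4 = 6875/11 = 625
r = 625^(1/4)
= ±5; taking r > 0 gives r = 5

r = 5


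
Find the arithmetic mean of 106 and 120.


AM = (106 + 120)/2 = 226/2 = 113

AM = 113


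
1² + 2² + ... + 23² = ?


n = 23
n(n+1)(2n+1)/6 = 23×24×47/6
= 25944/6 = 4324

Σk² = 4324


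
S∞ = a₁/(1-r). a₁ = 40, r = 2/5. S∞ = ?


S∞ = a₁/(1-r) = 40/(1 - 2/5)
= 40/(3/5)
= 200/3

S∞ = 200/3


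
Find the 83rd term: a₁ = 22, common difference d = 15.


aₙ = a₁ + (n-1)d
= 22 + (83-1)×15
= 22 + 1230
= 1252

a_83 = 1252


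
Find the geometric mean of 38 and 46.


GM = √(38×46) = √1748 = 41.8091

GM = 41.8091


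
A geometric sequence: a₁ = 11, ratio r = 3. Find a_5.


aₙ = a₁·r^(n-1)
= 11×3^4
= 11×81
= 891

a_5 = 891


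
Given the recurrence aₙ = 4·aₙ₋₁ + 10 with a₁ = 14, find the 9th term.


Computing step by step:
a_1 = 14
a_2 = 66
a_3 = 274
a_4 = 1106
a_5 = 4434
a_6 = 17746
a_7 = 70994
a_8 = 283986
a_9 = 1135954


a_9 = 1135954


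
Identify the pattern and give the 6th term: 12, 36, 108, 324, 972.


Pattern: geometric (r=3)
Terms: 12, 36, 108, 324, 972
Next term = 2916

Next term = 2916


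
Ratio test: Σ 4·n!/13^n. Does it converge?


aₙ = 4·n!/13^n
a_{n+1}/aₙ = (n+1)!/13^(n+1) × 13^n/n!  (constant 4 cancels)
= (n+1)/13
L = lim(n→∞) (n+1)/13 = ∞
L > 1 → series DIVERGES

Diverges (ratio test: L = ∞ > 1)


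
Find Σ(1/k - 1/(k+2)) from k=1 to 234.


Telescoping with gap 2: two head and two tail terms survive.
= (1 + 1/2) - (1/235 + 1/236)
= 3/2 - 1/235 - 1/236 = 82719/55460

Sum = 82719/55460


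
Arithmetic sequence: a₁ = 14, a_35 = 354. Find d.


d = (aₙ - a₁)/(n-1)
= (354 - 14)/(35-1)
= 340/34 = 10

d = 10


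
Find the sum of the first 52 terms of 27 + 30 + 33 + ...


aₙ = 27 + (52-1)×3 = 180
Sₙ = n(a₁+aₙ)/2 = 52×(27+180)/2
= 52×207/2 = 5382

S_52 = 5382


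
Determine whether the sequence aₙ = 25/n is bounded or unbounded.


a₁ = 25, a₂ = 25/2, a₃ = 25/3, ...
0 < aₙ ≤ 25 for all n ≥ 1
Lower bound: 0, Upper bound: 25
The sequence IS bounded

Bounded (0 < aₙ ≤ 25)


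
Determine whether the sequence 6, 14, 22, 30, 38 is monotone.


Differences: 8, 8, 8, 8
All differences > 0 → strictly INCREASING

Monotonically increasing


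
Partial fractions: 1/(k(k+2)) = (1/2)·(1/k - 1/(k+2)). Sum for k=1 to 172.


1/(k(k+2)) = (1/2)·(1/k - 1/(k+2)) (partial fractions)
Telescoping: Σ = (1/2)·(1 + 1/2 - 1/173 - 1/174) = 22403/30102

Sum = 22403/30102


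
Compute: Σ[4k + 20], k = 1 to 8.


Σ(4k+20) = 4·Σk + 20·n
= 4·36 + 20·8
= 144 + 160 = 304

Σ = 304


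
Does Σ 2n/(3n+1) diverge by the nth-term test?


lim(n→∞) 2n/(3n+1) = 2/3 = 2/3  (divide numerator and denominator by n)
lim aₙ = 2/3 ≠ 0 → series DIVERGES

Diverges (lim aₙ = 2/3 ≠ 0)


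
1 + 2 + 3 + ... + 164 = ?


n(n+1)/2 = 164×165/2 = 27060/2 = 13530

Σk = 13530


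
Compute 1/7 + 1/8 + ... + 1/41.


Σₖ₌7^41 1/k = 1/7 + 1/8 + 1/9 + ... + 1/41
= 36900356046679493/19914562703599200
≈ 1.8529

Sum = 36900356046679493/19914562703599200 ≈ 1.8529


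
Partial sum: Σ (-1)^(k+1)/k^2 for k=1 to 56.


S = 1 - 1/4 + 1/9 - 1/16 + 1/25 - 1/36 + 1/49 - 1/64 ± ...
= 0.8223
(Full series converges to +π²/12 ≈ +0.8225)

S_56 = 0.8223


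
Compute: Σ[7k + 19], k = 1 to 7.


Σ(7k+19) = 7·Σk + 19·n
= 7·28 + 19·7
= 196 + 133 = 329

Σ = 329


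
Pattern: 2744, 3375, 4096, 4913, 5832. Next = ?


Pattern: perfect cubes: n³
Terms: 2744, 3375, 4096, 4913, 5832
Next term = 6859

Next term = 6859


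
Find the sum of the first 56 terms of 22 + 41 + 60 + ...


aₙ = 22 + (56-1)×19 = 1067
Sₙ = n(a₁+aₙ)/2 = 56×(22+1067)/2
= 56×1089/2 = 30492

S_56 = 30492


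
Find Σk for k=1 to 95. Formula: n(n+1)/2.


n(n+1)/2 = 95×96/2 = 9120/2 = 4560

Σk = 4560


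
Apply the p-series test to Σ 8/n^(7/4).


p-series test: Σ c/n^p converges if p > 1, diverges if p ≤ 1 (constant c > 0 doesn't affect convergence).
p = 7/4
7/4 > 1 → CONVERGES

Converges (p = 7/4 > 1)


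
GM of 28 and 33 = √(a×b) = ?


GM = √(28×33) = √924 = 30.3974

GM = 30.3974


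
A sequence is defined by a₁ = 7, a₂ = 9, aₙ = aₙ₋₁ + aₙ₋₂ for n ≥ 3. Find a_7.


Computing iteratively: 7, 9, 16, 25, 41, 66, 107
a_7 = 107

a_7 = 107


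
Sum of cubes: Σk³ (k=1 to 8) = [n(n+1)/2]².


n(n+1)/2 = 8×9/2 = 36
Σk³ = 36² = 1296

Σk³ = 1296


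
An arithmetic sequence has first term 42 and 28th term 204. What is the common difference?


d = (aₙ - a₁)/(n-1)
= (204 - 42)/(28-1)
= 162/27 = 6

d = 6


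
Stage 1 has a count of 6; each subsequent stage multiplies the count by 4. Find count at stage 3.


aₙ = a₁·r^(n-1)
= 6×4^2
= 6×16
= 96

a_3 = 96


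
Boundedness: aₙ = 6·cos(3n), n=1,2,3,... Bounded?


For all n, -1 ≤ cos(3n) ≤ 1, so -6 ≤ 6·cos(3n) ≤ 6
Lower bound: -6, Upper bound: 6
The sequence IS bounded

Bounded (-6 ≤ aₙ ≤ 6)


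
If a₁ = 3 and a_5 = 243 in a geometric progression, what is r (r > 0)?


r^(n-1) = aₙ/a₁
r^4 = 243/3 = 81
r = 81^(1/4)
= ±3; taking r > 0 gives r = 3

r = 3


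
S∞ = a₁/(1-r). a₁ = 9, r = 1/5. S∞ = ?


S∞ = a₁/(1-r) = 9/(1 - 1/5)
= 9/(4/5)
= 45/4

S∞ = 45/4


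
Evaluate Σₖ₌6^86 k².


Σₖ₌6^86 k² = Σₖ₌₁^86 k² − Σₖ₌₁^5 k²
= 86·87·173/6 − 5·6·11/6
= 215731 − 55 = 215676

Σk² = 215676


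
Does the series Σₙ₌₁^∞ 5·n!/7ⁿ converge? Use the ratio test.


aₙ = 5·n!/7^n
a_{n+1}/aₙ = (n+1)!/7^(n+1) × 7^n/n!  (constant 5 cancels)
= (n+1)/7
L = lim(n→∞) (n+1)/7 = ∞
L > 1 → series DIVERGES

Diverges (ratio test: L = ∞ > 1)


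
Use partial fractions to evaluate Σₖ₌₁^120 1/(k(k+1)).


1/(k(k+1)) = 1/k - 1/(k+1) (partial fractions)
Telescoping: Σ = 1 - 1/121 = 120/121

Sum = 120/121


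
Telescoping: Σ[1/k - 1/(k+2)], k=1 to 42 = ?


Telescoping with gap 2: two head and two tail terms survive.
= (1 + 1/2) - (1/43 + 1/44)
= 3/2 - 1/43 - 1/44 = 2751/1892

Sum = 2751/1892


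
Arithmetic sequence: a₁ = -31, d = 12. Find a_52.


aₙ = a₁ + (n-1)d
= -31 + (52-1)×12
= -31 + 612
= 581

a_52 = 581


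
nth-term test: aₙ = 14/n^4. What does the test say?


lim(n→∞) 14/n^4 = 0
lim aₙ = 0 → nth-term test is INCONCLUSIVE
(Need other tests; this is actually a convergent p-series with p=4 > 1)

Inconclusive (lim aₙ = 0; need another test)


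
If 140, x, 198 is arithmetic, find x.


AM = (140 + 198)/2 = 338/2 = 169

AM = 169


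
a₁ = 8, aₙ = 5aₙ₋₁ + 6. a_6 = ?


Computing step by step:
a_1 = 8
a_2 = 46
a_3 = 236
a_4 = 1186
a_5 = 5936
a_6 = 29686


a_6 = 29686


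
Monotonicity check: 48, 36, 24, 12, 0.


Differences: -12, -12, -12, -12
All differences < 0 → strictly DECREASING

Monotonically decreasing


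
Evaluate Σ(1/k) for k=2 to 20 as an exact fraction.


Σₖ₌2^20 1/k = 1/2 + 1/3 + 1/4 + ... + 1/20
= 40315631/15519504
≈ 2.5977

Sum = 40315631/15519504 ≈ 2.5977


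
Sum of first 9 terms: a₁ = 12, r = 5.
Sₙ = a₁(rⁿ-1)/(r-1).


Sₙ = 12×(5^9 - 1)/(5 - 1)
= 12×(1953125 - 1)/4
= 12×1953124/4
= 5859372

S_9 = 5859372


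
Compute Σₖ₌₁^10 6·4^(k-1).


Sₙ = 6×(4^10 - 1)/(4 - 1)
= 6×(1048576 - 1)/3
= 6×1048575/3
= 2097150

S_10 = 2097150


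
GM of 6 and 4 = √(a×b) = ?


GM = √(6×4) = √24 = 4.899

GM = 4.899


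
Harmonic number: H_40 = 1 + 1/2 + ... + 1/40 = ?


H_40 = 1/1 + 1/2 + 1/3 + ... + 1/40
= 2078178381193813/485721041551200
≈ 4.2785

H_40 = 2078178381193813/485721041551200 ≈ 4.2785


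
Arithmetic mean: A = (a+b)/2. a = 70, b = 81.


AM = (70 + 81)/2 = 151/2 = 75.5

AM = 75.5


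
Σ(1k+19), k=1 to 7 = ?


Σ(1k+19) = 1·Σk + 19·n
= 1·28 + 19·7
= 28 + 133 = 161

Σ = 161


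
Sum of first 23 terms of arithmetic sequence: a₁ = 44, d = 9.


aₙ = 44 + (23-1)×9 = 242
Sₙ = n(a₁+aₙ)/2 = 23×(44+242)/2
= 23×286/2 = 3289

S_23 = 3289


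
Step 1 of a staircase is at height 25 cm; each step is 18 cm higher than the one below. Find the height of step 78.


aₙ = a₁ + (n-1)d
= 25 + (78-1)×18
= 25 + 1386
= 1411

a_78 = 1411
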